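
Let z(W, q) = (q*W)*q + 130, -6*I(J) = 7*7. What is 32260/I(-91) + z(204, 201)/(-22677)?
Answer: -4793214886/1111173 ≈ -4313.7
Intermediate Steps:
I(J) = -49/6 (I(J) = -7*7/6 = -⅙*49 = -49/6)
z(W, q) = 130 + W*q² (z(W, q) = (W*q)*q + 130 = W*q² + 130 = 130 + W*q²)
32260/I(-91) + z(204, 201)/(-22677) = 32260/(-49/6) + (130 + 204*201²)/(-22677) = 32260*(-6/49) + (130 + 204*40401)*(-1/22677) = -193560/49 + (130 + 8241804)*(-1/22677) = -193560/49 + 8241934*(-1/22677) = -193560/49 - 8241934/22677 = -4793214886/1111173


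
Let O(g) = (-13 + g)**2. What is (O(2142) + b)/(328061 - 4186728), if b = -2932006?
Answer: -1600635/3858667 ≈ -0.41482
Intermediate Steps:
(O(2142) + b)/(328061 - 4186728) = ((-13 + 2142)**2 - 2932006)/(328061 - 4186728) = (2129**2 - 2932006)/(-3858667) = (4532641 - 2932006)*(-1/3858667) = 1600635*(-1/3858667) = -1600635/3858667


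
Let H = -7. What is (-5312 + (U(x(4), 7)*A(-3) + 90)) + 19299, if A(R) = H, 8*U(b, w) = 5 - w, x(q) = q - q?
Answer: 56315/4 ≈ 14079.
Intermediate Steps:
x(q) = 0
U(b, w) = 5/8 - w/8 (U(b, w) = (5 - w)/8 = 5/8 - w/8)
A(R) = -7
(-5312 + (U(x(4), 7)*A(-3) + 90)) + 19299 = (-5312 + ((5/8 - ⅛*7)*(-7) + 90)) + 19299 = (-5312 + ((5/8 - 7/8)*(-7) + 90)) + 19299 = (-5312 + (-¼*(-7) + 90)) + 19299 = (-5312 + (7/4 + 90)) + 19299 = (-5312 + 367/4) + 19299 = -20881/4 + 19299 = 56315/4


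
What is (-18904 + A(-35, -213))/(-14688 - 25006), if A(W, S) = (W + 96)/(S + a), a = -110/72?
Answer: 72998894/153278381 ≈ 0.47625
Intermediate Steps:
a = -55/36 (a = -110*1/72 = -55/36 ≈ -1.5278)
A(W, S) = (96 + W)/(-55/36 + S) (A(W, S) = (W + 96)/(S - 55/36) = (96 + W)/(-55/36 + S))
(-18904 + A(-35, -213))/(-14688 - 25006) = (-18904 + 36*(96 - 35)/(-55 + 36*(-213)))/(-14688 - 25006) = (-18904 + 36*61/(-55 - 7668))/(-39694) = (-18904 + 36*61/(-7723))*(-1/39694) = (-18904 + 36*(-1/7723)*61)*(-1/39694) = (-18904 - 2196/7723)*(-1/39694) = -145997788/7723*(-1/39694) = 72998894/153278381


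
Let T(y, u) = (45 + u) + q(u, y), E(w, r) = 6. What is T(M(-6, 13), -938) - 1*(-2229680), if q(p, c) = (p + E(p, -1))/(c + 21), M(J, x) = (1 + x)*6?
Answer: 234021703/105 ≈ 2.2288e+6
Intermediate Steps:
M(J, x) = 6 + 6*x
q(p, c) = (6 + p)/(21 + c) (q(p, c) = (p + 6)/(c + 21) = (6 + p)/(21 + c))
T(y, u) = 45 + u + (6 + u)/(21 + y) (T(y, u) = (45 + u) + (6 + u)/(21 + y) = 45 + u + (6 + u)/(21 + y))
T(M(-6, 13), -938) - 1*(-2229680) = (6 - 938 + (21 + (6 + 6*13))*(45 - 938))/(21 + (6 + 6*13)) - 1*(-2229680) = (6 - 938 + (21 + (6 + 78))*(-893))/(21 + (6 + 78)) + 2229680 = (6 - 938 + (21 + 84)*(-893))/(21 + 84) + 2229680 = (6 - 938 + 105*(-893))/105 + 2229680 = (6 - 938 - 93765)/105 + 2229680 = (1/105)*(-94697) + 2229680 = -94697/105 + 2229680 = 234021703/105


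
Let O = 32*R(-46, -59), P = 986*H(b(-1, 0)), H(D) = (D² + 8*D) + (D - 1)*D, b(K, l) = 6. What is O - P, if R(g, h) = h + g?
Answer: -115764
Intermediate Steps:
R(g, h) = g + h
H(D) = D² + 8*D + D*(-1 + D) (H(D) = (D² + 8*D) + (-1 + D)*D = (D² + 8*D) + D*(-1 + D) = D² + 8*D + D*(-1 + D))
P = 112404 (P = 986*(6*(7 + 2*6)) = 986*(6*(7 + 12)) = 986*(6*19) = 986*114 = 112404)
O = -3360 (O = 32*(-46 - 59) = 32*(-105) = -3360)
O - P = -3360 - 1*112404 = -3360 - 112404 = -115764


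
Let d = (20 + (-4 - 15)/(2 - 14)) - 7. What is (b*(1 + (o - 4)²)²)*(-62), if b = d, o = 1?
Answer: -271250/3 ≈ -90417.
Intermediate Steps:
d = 175/12 (d = (20 - 19/(-12)) - 7 = (20 - 19*(-1/12)) - 7 = (20 + 19/12) - 7 = 259/12 - 7 = 175/12 ≈ 14.583)
b = 175/12 ≈ 14.583
(b*(1 + (o - 4)²)²)*(-62) = (175*(1 + (1 - 4)²)²/12)*(-62) = (175*(1 + (-3)²)²/12)*(-62) = (175*(1 + 9)²/12)*(-62) = ((175/12)*10²)*(-62) = ((175/12)*100)*(-62) = (4375/3)*(-62) = -271250/3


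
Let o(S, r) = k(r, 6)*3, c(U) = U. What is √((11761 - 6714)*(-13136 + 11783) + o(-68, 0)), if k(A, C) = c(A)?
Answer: 7*I*√139359 ≈ 2613.2*I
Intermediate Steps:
k(A, C) = A
o(S, r) = 3*r (o(S, r) = r*3 = 3*r)
√((11761 - 6714)*(-13136 + 11783) + o(-68, 0)) = √((11761 - 6714)*(-13136 + 11783) + 3*0) = √(5047*(-1353) + 0) = √(-6828591 + 0) = √(-6828591) = 7*I*√139359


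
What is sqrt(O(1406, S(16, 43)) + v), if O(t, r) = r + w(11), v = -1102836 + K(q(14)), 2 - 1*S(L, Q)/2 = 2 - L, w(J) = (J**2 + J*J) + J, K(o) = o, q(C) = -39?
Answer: 3*I*sqrt(122510) ≈ 1050.0*I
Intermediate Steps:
w(J) = J + 2*J**2 (w(J) = (J**2 + J**2) + J = 2*J**2 + J = J + 2*J**2)
S(L, Q) = 2*L (S(L, Q) = 4 - 2*(2 - L) = 4 + (-4 + 2*L) = 2*L)
v = -1102875 (v = -1102836 - 39 = -1102875)
O(t, r) = 253 + r (O(t, r) = r + 11*(1 + 2*11) = r + 11*(1 + 22) = r + 11*23 = r + 253 = 253 + r)
sqrt(O(1406, S(16, 43)) + v) = sqrt((253 + 2*16) - 1102875) = sqrt((253 + 32) - 1102875) = sqrt(285 - 1102875) = sqrt(-1102590) = 3*I*sqrt(122510)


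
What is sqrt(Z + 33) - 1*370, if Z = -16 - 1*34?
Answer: -370 + I*sqrt(17) ≈ -370.0 + 4.1231*I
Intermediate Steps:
Z = -50 (Z = -16 - 34 = -50)
sqrt(Z + 33) - 1*370 = sqrt(-50 + 33) - 1*370 = sqrt(-17) - 370 = I*sqrt(17) - 370 = -370 + I*sqrt(17)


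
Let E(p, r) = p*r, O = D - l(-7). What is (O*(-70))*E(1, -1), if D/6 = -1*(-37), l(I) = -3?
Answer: 15750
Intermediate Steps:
D = 222 (D = 6*(-1*(-37)) = 6*37 = 222)
O = 225 (O = 222 - 1*(-3) = 222 + 3 = 225)
(O*(-70))*E(1, -1) = (225*(-70))*(1*(-1)) = -15750*(-1) = 15750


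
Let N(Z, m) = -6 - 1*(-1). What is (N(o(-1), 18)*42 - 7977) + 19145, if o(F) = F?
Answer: 10958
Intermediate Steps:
N(Z, m) = -5 (N(Z, m) = -6 + 1 = -5)
(N(o(-1), 18)*42 - 7977) + 19145 = (-5*42 - 7977) + 19145 = (-210 - 7977) + 19145 = -8187 + 19145 = 10958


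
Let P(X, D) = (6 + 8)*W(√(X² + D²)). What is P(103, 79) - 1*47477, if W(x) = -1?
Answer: -47491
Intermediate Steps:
P(X, D) = -14 (P(X, D) = (6 + 8)*(-1) = 14*(-1) = -14)
P(103, 79) - 1*47477 = -14 - 1*47477 = -14 - 47477 = -47491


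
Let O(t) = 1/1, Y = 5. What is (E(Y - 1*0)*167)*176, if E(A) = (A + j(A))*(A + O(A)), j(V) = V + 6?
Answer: 2821632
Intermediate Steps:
j(V) = 6 + V
O(t) = 1
E(A) = (1 + A)*(6 + 2*A) (E(A) = (A + (6 + A))*(A + 1) = (6 + 2*A)*(1 + A) = (1 + A)*(6 + 2*A))
(E(Y - 1*0)*167)*176 = ((6 + 2*(5 - 1*0)² + 8*(5 - 1*0))*167)*176 = ((6 + 2*(5 + 0)² + 8*(5 + 0))*167)*176 = ((6 + 2*5² + 8*5)*167)*176 = ((6 + 2*25 + 40)*167)*176 = ((6 + 50 + 40)*167)*176 = (96*167)*176 = 16032*176 = 2821632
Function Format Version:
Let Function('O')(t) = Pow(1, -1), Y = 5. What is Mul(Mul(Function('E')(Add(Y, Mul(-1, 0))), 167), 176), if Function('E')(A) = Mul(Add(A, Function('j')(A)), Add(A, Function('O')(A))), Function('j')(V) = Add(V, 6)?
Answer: 2821632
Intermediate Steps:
Function('j')(V) = Add(6, V)
Function('O')(t) = 1
Function('E')(A) = Mul(Add(1, A), Add(6, Mul(2, A))) (Function('E')(A) = Mul(Add(A, Add(6, A)), Add(A, 1)) = Mul(Add(6, Mul(2, A)), Add(1, A)) = Mul(Add(1, A), Add(6, Mul(2, A))))
Mul(Mul(Function('E')(Add(Y, Mul(-1, 0))), 167), 176) = Mul(Mul(Add(6, Mul(2, Pow(Add(5, Mul(-1, 0)), 2)), Mul(8, Add(5, Mul(-1, 0)))), 167), 176) = Mul(Mul(Add(6, Mul(2, Pow(Add(5, 0), 2)), Mul(8, Add(5, 0))), 167), 176) = Mul(Mul(Add(6, Mul(2, Pow(5, 2)), Mul(8, 5)), 167), 176) = Mul(Mul(Add(6, Mul(2, 25), 40), 167), 176) = Mul(Mul(Add(6, 50, 40), 167), 176) = Mul(Mul(96, 167), 176) = Mul(16032, 176) = 2821632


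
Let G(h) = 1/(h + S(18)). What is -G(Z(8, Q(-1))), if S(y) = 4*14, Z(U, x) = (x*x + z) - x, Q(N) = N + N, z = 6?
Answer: -1/68 ≈ -0.014706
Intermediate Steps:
Q(N) = 2*N
Z(U, x) = 6 + x² - x (Z(U, x) = (x*x + 6) - x = (x² + 6) - x = (6 + x²) - x = 6 + x² - x)
S(y) = 56
G(h) = 1/(56 + h) (G(h) = 1/(h + 56) = 1/(56 + h))
-G(Z(8, Q(-1))) = -1/(56 + (6 + (2*(-1))² - 2*(-1))) = -1/(56 + (6 + (-2)² - 1*(-2))) = -1/(56 + (6 + 4 + 2)) = -1/(56 + 12) = -1/68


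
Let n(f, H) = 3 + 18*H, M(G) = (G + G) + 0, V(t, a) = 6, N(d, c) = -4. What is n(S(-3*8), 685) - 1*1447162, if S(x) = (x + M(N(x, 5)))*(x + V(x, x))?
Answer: -1434829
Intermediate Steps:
M(G) = 2*G (M(G) = 2*G + 0 = 2*G)
S(x) = (-8 + x)*(6 + x) (S(x) = (x + 2*(-4))*(x + 6) = (x - 8)*(6 + x) = (-8 + x)*(6 + x))
n(S(-3*8), 685) - 1*1447162 = (3 + 18*685) - 1*1447162 = (3 + 12330) - 1447162 = 12333 - 1447162 = -1434829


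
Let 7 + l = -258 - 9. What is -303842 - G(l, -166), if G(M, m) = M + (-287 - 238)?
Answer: -303043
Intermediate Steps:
l = -274 (l = -7 + (-258 - 9) = -7 - 267 = -274)
G(M, m) = -525 + M (G(M, m) = M - 525 = -525 + M)
-303842 - G(l, -166) = -303842 - (-525 - 274) = -303842 - 1*(-799) = -303842 + 799 = -303043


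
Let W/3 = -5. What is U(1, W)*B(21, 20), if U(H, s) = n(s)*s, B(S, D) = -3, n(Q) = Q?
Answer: -675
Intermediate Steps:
W = -15 (W = 3*(-5) = -15)
U(H, s) = s² (U(H, s) = s*s = s²)
U(1, W)*B(21, 20) = (-15)²*(-3) = 225*(-3) = -675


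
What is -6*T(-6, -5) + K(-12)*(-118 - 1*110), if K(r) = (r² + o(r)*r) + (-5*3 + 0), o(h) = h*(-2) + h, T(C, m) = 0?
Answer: 3420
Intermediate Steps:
o(h) = -h (o(h) = -2*h + h = -h)
K(r) = -15 (K(r) = (r² + (-r)*r) + (-5*3 + 0) = (r² - r²) + (-15 + 0) = 0 - 15 = -15)
-6*T(-6, -5) + K(-12)*(-118 - 1*110) = -6*0 - 15*(-118 - 1*110) = 0 - 15*(-118 - 110) = 0 - 15*(-228) = 0 + 3420 = 3420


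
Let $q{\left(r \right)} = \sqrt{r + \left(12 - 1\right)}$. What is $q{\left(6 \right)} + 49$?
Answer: $49 + \sqrt{17} \approx 53.123$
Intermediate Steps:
$q{\left(r \right)} = \sqrt{11 + r}$ ($q{\left(r \right)} = \sqrt{r + \left(12 - 1\right)} = \sqrt{r + 11} = \sqrt{11 + r}$)
$q{\left(6 \right)} + 49 = \sqrt{11 + 6} + 49 = \sqrt{17} + 49 = 49 + \sqrt{17}$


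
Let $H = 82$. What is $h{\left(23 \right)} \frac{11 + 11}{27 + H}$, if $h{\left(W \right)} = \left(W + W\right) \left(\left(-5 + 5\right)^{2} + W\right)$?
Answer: $\frac{23276}{109} \approx 213.54$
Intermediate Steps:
$h{\left(W \right)} = 2 W^{2}$ ($h{\left(W \right)} = 2 W \left(0^{2} + W\right) = 2 W \left(0 + W\right) = 2 W W = 2 W^{2}$)
$h{\left(23 \right)} \frac{11 + 11}{27 + H} = 2 \cdot 23^{2} \frac{11 + 11}{27 + 82} = 2 \cdot 529 \cdot \frac{22}{109} = 1058 \cdot 22 \cdot \frac{1}{109} = 1058 \cdot \frac{22}{109} = \frac{23276}{109}$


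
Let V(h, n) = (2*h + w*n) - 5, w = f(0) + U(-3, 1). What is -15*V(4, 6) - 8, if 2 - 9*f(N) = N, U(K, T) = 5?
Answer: -523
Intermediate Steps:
f(N) = 2/9 - N/9
w = 47/9 (w = (2/9 - 1/9*0) + 5 = (2/9 + 0) + 5 = 2/9 + 5 = 47/9 ≈ 5.2222)
V(h, n) = -5 + 2*h + 47*n/9 (V(h, n) = (2*h + 47*n/9) - 5 = -5 + 2*h + 47*n/9)
-15*V(4, 6) - 8 = -15*(-5 + 2*4 + (47/9)*6) - 8 = -15*(-5 + 8 + 94/3) - 8 = -15*103/3 - 8 = -515 - 8 = -523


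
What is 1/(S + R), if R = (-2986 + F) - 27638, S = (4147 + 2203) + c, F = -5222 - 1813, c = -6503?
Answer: -1/37812 ≈ -2.6447e-5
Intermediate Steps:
F = -7035
S = -153 (S = (4147 + 2203) - 6503 = 6350 - 6503 = -153)
R = -37659 (R = (-2986 - 7035) - 27638 = -10021 - 27638 = -37659)
1/(S + R) = 1/(-153 - 37659) = 1/(-37812) = -1/37812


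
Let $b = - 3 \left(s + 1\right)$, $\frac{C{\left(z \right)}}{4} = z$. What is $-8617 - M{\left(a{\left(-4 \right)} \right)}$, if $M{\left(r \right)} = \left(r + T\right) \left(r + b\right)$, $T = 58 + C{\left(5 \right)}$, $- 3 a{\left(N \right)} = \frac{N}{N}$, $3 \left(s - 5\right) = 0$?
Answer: $- \frac{64738}{9} \approx -7193.1$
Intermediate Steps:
$s = 5$ ($s = 5 + \frac{1}{3} \cdot 0 = 5 + 0 = 5$)
$C{\left(z \right)} = 4 z$
$a{\left(N \right)} = - \frac{1}{3}$ ($a{\left(N \right)} = - \frac{N \frac{1}{N}}{3} = \left(- \frac{1}{3}\right) 1 = - \frac{1}{3}$)
$b = -18$ ($b = - 3 \left(5 + 1\right) = \left(-3\right) 6 = -18$)
$T = 78$ ($T = 58 + 4 \cdot 5 = 58 + 20 = 78$)
$M{\left(r \right)} = \left(-18 + r\right) \left(78 + r\right)$ ($M{\left(r \right)} = \left(r + 78\right) \left(r - 18\right) = \left(78 + r\right) \left(-18 + r\right) = \left(-18 + r\right) \left(78 + r\right)$)
$-8617 - M{\left(a{\left(-4 \right)} \right)} = -8617 - \left(-1404 + \left(- \frac{1}{3}\right)^{2} + 60 \left(- \frac{1}{3}\right)\right) = -8617 - \left(-1404 + \frac{1}{9} - 20\right) = -8617 - - \frac{12815}{9} = -8617 + \frac{12815}{9} = - \frac{64738}{9}$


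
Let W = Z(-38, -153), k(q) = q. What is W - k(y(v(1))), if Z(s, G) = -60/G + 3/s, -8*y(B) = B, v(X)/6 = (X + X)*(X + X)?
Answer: 6421/1938 ≈ 3.3132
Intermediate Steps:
v(X) = 24*X² (v(X) = 6*((X + X)*(X + X)) = 6*((2*X)*(2*X)) = 6*(4*X²) = 24*X²)
y(B) = -B/8
W = 607/1938 (W = -60/(-153) + 3/(-38) = -60*(-1/153) + 3*(-1/38) = 20/51 - 3/38 = 607/1938 ≈ 0.31321)
W - k(y(v(1))) = 607/1938 - (-1)*24*1²/8 = 607/1938 - (-1)*24*1/8 = 607/1938 - (-1)*24/8 = 607/1938 - 1*(-3) = 607/1938 + 3 = 6421/1938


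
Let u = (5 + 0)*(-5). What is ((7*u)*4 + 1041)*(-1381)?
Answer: -470921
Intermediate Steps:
u = -25 (u = 5*(-5) = -25)
((7*u)*4 + 1041)*(-1381) = ((7*(-25))*4 + 1041)*(-1381) = (-175*4 + 1041)*(-1381) = (-700 + 1041)*(-1381) = 341*(-1381) = -470921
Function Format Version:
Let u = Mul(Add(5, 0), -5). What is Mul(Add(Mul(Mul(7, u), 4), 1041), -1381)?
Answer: -470921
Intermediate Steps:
u = -25 (u = Mul(5, -5) = -25)
Mul(Add(Mul(Mul(7, u), 4), 1041), -1381) = Mul(Add(Mul(Mul(7, -25), 4), 1041), -1381) = Mul(Add(Mul(-175, 4), 1041), -1381) = Mul(Add(-700, 1041), -1381) = Mul(341, -1381) = -470921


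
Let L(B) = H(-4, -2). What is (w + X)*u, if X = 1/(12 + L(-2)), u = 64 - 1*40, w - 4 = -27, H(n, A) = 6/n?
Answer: -3848/7 ≈ -549.71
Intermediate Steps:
w = -23 (w = 4 - 27 = -23)
L(B) = -3/2 (L(B) = 6/(-4) = 6*(-1/4) = -3/2)
u = 24 (u = 64 - 40 = 24)
X = 2/21 (X = 1/(12 - 3/2) = 1/(21/2) = 2/21 ≈ 0.095238)
(w + X)*u = (-23 + 2/21)*24 = -481/21*24 = -3848/7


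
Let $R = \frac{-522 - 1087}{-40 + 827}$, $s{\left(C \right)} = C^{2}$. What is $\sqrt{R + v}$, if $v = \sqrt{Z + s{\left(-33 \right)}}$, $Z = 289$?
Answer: $\frac{\sqrt{-1266283 + 619369 \sqrt{1378}}}{787} \approx 5.9226$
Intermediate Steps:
$R = - \frac{1609}{787} \approx -2.0445$
$v = \sqrt{1378}$ ($v = \sqrt{289 + \left(-33\right)^{2}} = \sqrt{289 + 1089} = \sqrt{1378} \approx 37.121$)
$\sqrt{R + v} = \sqrt{- \frac{1609}{787} + \sqrt{1378}}$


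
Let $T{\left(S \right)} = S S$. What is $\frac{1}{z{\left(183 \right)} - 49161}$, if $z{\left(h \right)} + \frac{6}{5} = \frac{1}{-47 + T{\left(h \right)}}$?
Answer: $- \frac{167210}{8220411457} \approx -2.0341 \cdot 10^{-5}$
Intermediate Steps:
$T{\left(S \right)} = S^{2}$
$z{\left(h \right)} = - \frac{6}{5} + \frac{1}{-47 + h^{2}}$
$\frac{1}{z{\left(183 \right)} - 49161} = \frac{1}{\frac{287 - 6 \cdot 183^{2}}{5 \left(-47 + 183^{2}\right)} - 49161} = \frac{1}{\frac{287 - 200934}{5 \left(-47 + 33489\right)} - 49161} = \frac{1}{\frac{287 - 200934}{5 \cdot 33442} - 49161} = \frac{1}{\frac{1}{5} \cdot \frac{1}{33442} \left(-200647\right) - 49161} = \frac{1}{- \frac{200647}{167210} - 49161} = \frac{1}{- \frac{8220411457}{167210}} = - \frac{167210}{8220411457}$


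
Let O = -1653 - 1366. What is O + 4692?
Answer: 1673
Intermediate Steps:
O = -3019
O + 4692 = -3019 + 4692 = 1673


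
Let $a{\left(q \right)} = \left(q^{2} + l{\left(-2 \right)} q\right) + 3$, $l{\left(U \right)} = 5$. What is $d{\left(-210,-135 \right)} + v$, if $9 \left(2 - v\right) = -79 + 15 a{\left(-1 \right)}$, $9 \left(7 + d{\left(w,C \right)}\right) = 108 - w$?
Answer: $\frac{367}{9} \approx 40.778$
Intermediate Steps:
$a{\left(q \right)} = 3 + q^{2} + 5 q$ ($a{\left(q \right)} = \left(q^{2} + 5 q\right) + 3 = 3 + q^{2} + 5 q$)
$d{\left(w,C \right)} = 5 - \frac{w}{9}$ ($d{\left(w,C \right)} = -7 + \frac{108 - w}{9} = -7 - \left(-12 + \frac{w}{9}\right) = 5 - \frac{w}{9}$)
$v = \frac{112}{9}$ ($v = 2 - \frac{-79 + 15 \left(3 + \left(-1\right)^{2} + 5 \left(-1\right)\right)}{9} = 2 - \frac{-79 + 15 \left(3 + 1 - 5\right)}{9} = 2 - \frac{-79 + 15 \left(-1\right)}{9} = 2 - \frac{-79 - 15}{9} = 2 - - \frac{94}{9} = 2 + \frac{94}{9} = \frac{112}{9} \approx 12.444$)
$d{\left(-210,-135 \right)} + v = \left(5 - - \frac{70}{3}\right) + \frac{112}{9} = \left(5 + \frac{70}{3}\right) + \frac{112}{9} = \frac{85}{3} + \frac{112}{9} = \frac{367}{9}$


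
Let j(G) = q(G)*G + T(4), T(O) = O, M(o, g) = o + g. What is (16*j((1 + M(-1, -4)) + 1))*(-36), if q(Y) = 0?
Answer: -2304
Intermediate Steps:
M(o, g) = g + o
j(G) = 4 (j(G) = 0*G + 4 = 0 + 4 = 4)
(16*j((1 + M(-1, -4)) + 1))*(-36) = (16*4)*(-36) = 64*(-36) = -2304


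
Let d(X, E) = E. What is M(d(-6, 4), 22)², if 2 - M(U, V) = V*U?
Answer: 7396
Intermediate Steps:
M(U, V) = 2 - U*V (M(U, V) = 2 - V*U = 2 - U*V)
M(d(-6, 4), 22)² = (2 - 1*4*22)² = (2 - 88)² = (-86)² = 7396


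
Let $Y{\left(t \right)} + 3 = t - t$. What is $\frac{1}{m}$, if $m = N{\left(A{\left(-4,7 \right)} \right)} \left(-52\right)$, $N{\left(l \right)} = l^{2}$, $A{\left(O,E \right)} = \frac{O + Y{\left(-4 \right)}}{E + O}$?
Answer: $- \frac{9}{2548} \approx -0.0035322$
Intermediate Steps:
$Y{\left(t \right)} = -3$ ($Y{\left(t \right)} = -3 + \left(t - t\right) = -3 + 0 = -3$)
$A{\left(O,E \right)} = \frac{-3 + O}{E + O}$ ($A{\left(O,E \right)} = \frac{O - 3}{E + O} = \frac{-3 + O}{E + O}$)
$m = - \frac{2548}{9}$ ($m = \left(\frac{-3 - 4}{7 - 4}\right)^{2} \left(-52\right) = \left(\frac{1}{3} \left(-7\right)\right)^{2} \left(-52\right) = \left(- \frac{7}{3}\right)^{2} \left(-52\right) = \frac{49}{9} \left(-52\right) = - \frac{2548}{9} \approx -283.11$)
$\frac{1}{m} = \frac{1}{- \frac{2548}{9}} = - \frac{9}{2548}$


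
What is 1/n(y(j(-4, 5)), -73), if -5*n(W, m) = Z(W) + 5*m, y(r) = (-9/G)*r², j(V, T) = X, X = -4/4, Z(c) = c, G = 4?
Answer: 20/1469 ≈ 0.013615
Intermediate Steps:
X = -1 (X = -4*¼ = -1)
j(V, T) = -1
y(r) = -9*r²/4 (y(r) = (-9/4)*r² = (-1*9/4)*r² = -9*r²/4)
n(W, m) = -m - W/5 (n(W, m) = -(W + 5*m)/5 = -m - W/5)
1/n(y(j(-4, 5)), -73) = 1/(-1*(-73) - (-9)*(-1)²/20) = 1/(73 - (-9)/20) = 1/(73 - ⅕*(-9/4)) = 1/(73 + 9/20) = 1/(1469/20) = 20/1469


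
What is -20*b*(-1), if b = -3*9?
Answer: -540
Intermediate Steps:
b = -27
-20*b*(-1) = -20*(-27)*(-1) = 540*(-1) = -540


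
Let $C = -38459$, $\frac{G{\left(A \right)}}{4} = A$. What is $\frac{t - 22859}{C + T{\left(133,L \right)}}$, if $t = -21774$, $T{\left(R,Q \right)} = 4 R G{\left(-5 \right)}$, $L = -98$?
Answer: $\frac{44633}{49099} \approx 0.90904$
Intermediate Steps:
$G{\left(A \right)} = 4 A$
$T{\left(R,Q \right)} = - 80 R$ ($T{\left(R,Q \right)} = 4 R 4 \left(-5\right) = 4 R \left(-20\right) = - 80 R$)
$\frac{t - 22859}{C + T{\left(133,L \right)}} = \frac{-21774 - 22859}{-38459 - 10640} = - \frac{44633}{-38459 - 10640} = - \frac{44633}{-49099} = \left(-44633\right) \left(- \frac{1}{49099}\right) = \frac{44633}{49099}$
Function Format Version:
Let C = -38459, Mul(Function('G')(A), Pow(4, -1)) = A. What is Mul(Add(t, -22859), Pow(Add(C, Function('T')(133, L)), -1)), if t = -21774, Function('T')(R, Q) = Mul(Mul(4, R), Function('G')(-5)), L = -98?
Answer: Rational(44633, 49099) ≈ 0.90904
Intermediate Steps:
Function('G')(A) = Mul(4, A)
Function('T')(R, Q) = Mul(-80, R) (Function('T')(R, Q) = Mul(Mul(4, R), Mul(4, -5)) = Mul(Mul(4, R), -20) = Mul(-80, R))
Mul(Add(t, -22859), Pow(Add(C, Function('T')(133, L)), -1)) = Mul(Add(-21774, -22859), Pow(Add(-38459, Mul(-80, 133)), -1)) = Mul(-44633, Pow(Add(-38459, -10640), -1)) = Mul(-44633, Pow(-49099, -1)) = Mul(-44633, Rational(-1, 49099)) = Rational(44633, 49099)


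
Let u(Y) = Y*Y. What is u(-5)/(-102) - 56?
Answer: -5737/102 ≈ -56.245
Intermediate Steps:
u(Y) = Y²
u(-5)/(-102) - 56 = (-5)²/(-102) - 56 = 25*(-1/102) - 56 = -25/102 - 56 = -5737/102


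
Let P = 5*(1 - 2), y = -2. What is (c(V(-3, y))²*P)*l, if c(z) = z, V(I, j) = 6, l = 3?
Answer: -540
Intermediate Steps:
P = -5 (P = 5*(-1) = -5)
(c(V(-3, y))²*P)*l = (6²*(-5))*3 = (36*(-5))*3 = -180*3 = -540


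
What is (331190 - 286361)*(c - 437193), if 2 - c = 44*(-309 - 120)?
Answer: -18752643135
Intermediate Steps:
c = 18878 (c = 2 - 44*(-309 - 120) = 2 - 44*(-429) = 2 - 1*(-18876) = 2 + 18876 = 18878)
(331190 - 286361)*(c - 437193) = (331190 - 286361)*(18878 - 437193) = 44829*(-418315) = -18752643135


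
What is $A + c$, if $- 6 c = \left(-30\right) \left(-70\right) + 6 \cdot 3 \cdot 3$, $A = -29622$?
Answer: $-29981$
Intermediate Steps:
$c = -359$ ($c = - \frac{\left(-30\right) \left(-70\right) + 6 \cdot 3 \cdot 3}{6} = - \frac{2100 + 18 \cdot 3}{6} = - \frac{2100 + 54}{6} = \left(- \frac{1}{6}\right) 2154 = -359$)
$A + c = -29622 - 359 = -29981$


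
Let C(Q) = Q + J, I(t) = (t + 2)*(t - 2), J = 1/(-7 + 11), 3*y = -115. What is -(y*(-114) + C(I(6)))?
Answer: -17609/4 ≈ -4402.3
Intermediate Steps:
y = -115/3 (y = (⅓)*(-115) = -115/3 ≈ -38.333)
J = ¼ (J = 1/4 = ¼ ≈ 0.25000)
I(t) = (-2 + t)*(2 + t) (I(t) = (2 + t)*(-2 + t) = (-2 + t)*(2 + t))
C(Q) = ¼ + Q (C(Q) = Q + ¼ = ¼ + Q)
-(y*(-114) + C(I(6))) = -(-115/3*(-114) + (¼ + (-4 + 6²))) = -(4370 + (¼ + (-4 + 36))) = -(4370 + (¼ + 32)) = -(4370 + 129/4) = -1*17609/4 = -17609/4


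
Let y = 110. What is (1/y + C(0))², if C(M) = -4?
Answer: 192721/12100 ≈ 15.927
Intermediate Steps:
(1/y + C(0))² = (1/110 - 4)² = (-439/110)² = 192721/12100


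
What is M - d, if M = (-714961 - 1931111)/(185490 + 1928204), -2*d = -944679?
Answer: -90762164835/192154 ≈ -4.7234e+5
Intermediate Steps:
d = 944679/2 (d = -½*(-944679) = 944679/2 ≈ 4.7234e+5)
M = -120276/96077 (M = -2646072/2113694 = -2646072*1/2113694 = -120276/96077 ≈ -1.2519)
M - d = -120276/96077 - 1*944679/2 = -120276/96077 - 944679/2 = -90762164835/192154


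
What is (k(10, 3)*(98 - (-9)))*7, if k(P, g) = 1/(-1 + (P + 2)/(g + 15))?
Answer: -2247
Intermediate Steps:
k(P, g) = 1/(-1 + (2 + P)/(15 + g))
(k(10, 3)*(98 - (-9)))*7 = (((-15 - 1*3)/(13 + 3 - 1*10))*(98 - (-9)))*7 = (((-15 - 3)/(13 + 3 - 10))*(98 - 1*(-9)))*7 = ((-18/6)*(98 + 9))*7 = (((⅙)*(-18))*107)*7 = -3*107*7 = -321*7 = -2247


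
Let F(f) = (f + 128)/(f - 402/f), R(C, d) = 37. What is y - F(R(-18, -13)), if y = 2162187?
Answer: 2090828724/967 ≈ 2.1622e+6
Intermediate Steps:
F(f) = (128 + f)/(f - 402/f)
y - F(R(-18, -13)) = 2162187 - 37*(128 + 37)/(-402 + 37**2) = 2162187 - 37*165/(-402 + 1369) = 2162187 - 37*165/967 = 2162187 - 1*6105/967 = 2162187 - 6105/967 = 2090828724/967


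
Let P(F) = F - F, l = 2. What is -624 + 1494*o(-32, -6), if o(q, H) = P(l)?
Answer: -624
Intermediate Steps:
P(F) = 0
o(q, H) = 0
-624 + 1494*o(-32, -6) = -624 + 1494*0 = -624 + 0 = -624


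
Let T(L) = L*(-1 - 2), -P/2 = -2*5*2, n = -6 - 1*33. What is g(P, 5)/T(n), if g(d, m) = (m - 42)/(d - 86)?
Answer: 37/5382 ≈ 0.0068748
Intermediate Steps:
n = -39 (n = -6 - 33 = -39)
P = 40 (P = -2*(-2*5)*2 = -(-20)*2 = -2*(-20) = 40)
g(d, m) = (-42 + m)/(-86 + d)
T(L) = -3*L (T(L) = L*(-3) = -3*L)
g(P, 5)/T(n) = ((-42 + 5)/(-86 + 40))/((-3*(-39))) = (-37/(-46))/117 = -1/46*(-37)*(1/117) = (37/46)*(1/117) = 37/5382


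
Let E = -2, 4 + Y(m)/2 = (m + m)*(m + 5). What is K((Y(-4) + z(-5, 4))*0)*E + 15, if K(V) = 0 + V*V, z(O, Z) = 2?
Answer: 15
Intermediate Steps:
Y(m) = -8 + 4*m*(5 + m) (Y(m) = -8 + 2*((m + m)*(m + 5)) = -8 + 2*((2*m)*(5 + m)) = -8 + 2*(2*m*(5 + m)) = -8 + 4*m*(5 + m))
K(V) = V² (K(V) = 0 + V² = V²)
K((Y(-4) + z(-5, 4))*0)*E + 15 = (((-8 + 4*(-4)² + 20*(-4)) + 2)*0)²*(-2) + 15 = (((-8 + 4*16 - 80) + 2)*0)²*(-2) + 15 = (((-8 + 64 - 80) + 2)*0)²*(-2) + 15 = ((-24 + 2)*0)²*(-2) + 15 = (-22*0)²*(-2) + 15 = 0²*(-2) + 15 = 0*(-2) + 15 = 0 + 15 = 15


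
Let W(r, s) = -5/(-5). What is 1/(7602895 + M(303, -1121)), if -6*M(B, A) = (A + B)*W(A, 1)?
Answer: 3/22809094 ≈ 1.3153e-7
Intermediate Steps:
W(r, s) = 1 (W(r, s) = -5*(-⅕) = 1)
M(B, A) = -A/6 - B/6 (M(B, A) = -(A + B)/6 = -A/6 - B/6)
1/(7602895 + M(303, -1121)) = 1/(7602895 + (-⅙*(-1121) - ⅙*303)) = 1/(7602895 + (1121/6 - 101/2)) = 1/(7602895 + 409/3) = 1/(22809094/3) = 3/22809094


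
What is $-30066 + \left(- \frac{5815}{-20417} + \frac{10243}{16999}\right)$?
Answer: $- \frac{10434656035962}{347068583} \approx -30065.0$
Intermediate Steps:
$-30066 + \left(- \frac{5815}{-20417} + \frac{10243}{16999}\right) = -30066 + \left(\left(-5815\right) \left(- \frac{1}{20417}\right) + 10243 \cdot \frac{1}{16999}\right) = -30066 + \left(\frac{5815}{20417} + \frac{10243}{16999}\right) = -30066 + \frac{307980516}{347068583} = - \frac{10434656035962}{347068583}$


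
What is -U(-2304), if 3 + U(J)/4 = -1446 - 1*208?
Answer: 6628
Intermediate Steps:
U(J) = -6628 (U(J) = -12 + 4*(-1446 - 1*208) = -12 + 4*(-1446 - 208) = -12 + 4*(-1654) = -12 - 6616 = -6628)
-U(-2304) = -1*(-6628) = 6628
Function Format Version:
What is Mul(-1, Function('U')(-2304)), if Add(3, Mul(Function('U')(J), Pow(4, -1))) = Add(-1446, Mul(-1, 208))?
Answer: 6628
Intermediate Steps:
Function('U')(J) = -6628 (Function('U')(J) = Add(-12, Mul(4, Add(-1446, Mul(-1, 208)))) = Add(-12, Mul(4, Add(-1446, -208))) = Add(-12, Mul(4, -1654)) = Add(-12, -6616) = -6628)
Mul(-1, Function('U')(-2304)) = Mul(-1, -6628) = 6628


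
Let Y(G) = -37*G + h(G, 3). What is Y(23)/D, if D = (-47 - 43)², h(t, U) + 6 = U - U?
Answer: -857/8100 ≈ -0.10580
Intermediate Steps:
h(t, U) = -6 (h(t, U) = -6 + (U - U) = -6 + 0 = -6)
Y(G) = -6 - 37*G (Y(G) = -37*G - 6 = -6 - 37*G)
D = 8100 (D = (-90)² = 8100)
Y(23)/D = (-6 - 37*23)/8100 = (-6 - 851)*(1/8100) = -857*1/8100 = -857/8100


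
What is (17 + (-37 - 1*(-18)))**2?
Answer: 4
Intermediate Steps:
(17 + (-37 - 1*(-18)))**2 = (17 + (-37 + 18))**2 = (17 - 19)**2 = (-2)**2 = 4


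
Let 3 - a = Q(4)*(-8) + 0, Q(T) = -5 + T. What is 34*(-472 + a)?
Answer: -16218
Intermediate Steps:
a = -5 (a = 3 - ((-5 + 4)*(-8) + 0) = 3 - (-1*(-8) + 0) = 3 - (8 + 0) = 3 - 1*8 = 3 - 8 = -5)
34*(-472 + a) = 34*(-472 - 5) = 34*(-477) = -16218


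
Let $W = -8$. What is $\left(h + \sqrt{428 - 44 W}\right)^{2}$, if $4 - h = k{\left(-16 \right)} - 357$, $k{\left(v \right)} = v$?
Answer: $142909 + 1508 \sqrt{195} \approx 1.6397 \cdot 10^{5}$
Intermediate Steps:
$h = 377$ ($h = 4 - \left(-16 - 357\right) = 4 - -373 = 4 + 373 = 377$)
$\left(h + \sqrt{428 - 44 W}\right)^{2} = \left(377 + \sqrt{428 - -352}\right)^{2} = \left(377 + \sqrt{428 + 352}\right)^{2} = \left(377 + \sqrt{780}\right)^{2} = \left(377 + 2 \sqrt{195}\right)^{2}$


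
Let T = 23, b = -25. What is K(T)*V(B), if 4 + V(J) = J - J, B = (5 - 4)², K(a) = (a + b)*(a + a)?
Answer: 368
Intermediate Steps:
K(a) = 2*a*(-25 + a) (K(a) = (a - 25)*(a + a) = (-25 + a)*(2*a) = 2*a*(-25 + a))
B = 1 (B = 1² = 1)
V(J) = -4 (V(J) = -4 + (J - J) = -4 + 0 = -4)
K(T)*V(B) = (2*23*(-25 + 23))*(-4) = (2*23*(-2))*(-4) = -92*(-4) = 368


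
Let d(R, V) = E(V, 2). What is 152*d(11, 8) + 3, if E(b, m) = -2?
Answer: -301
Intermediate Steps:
d(R, V) = -2
152*d(11, 8) + 3 = 152*(-2) + 3 = -304 + 3 = -301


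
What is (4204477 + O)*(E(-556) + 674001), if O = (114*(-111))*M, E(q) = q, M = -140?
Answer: 4024532237465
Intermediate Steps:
O = 1771560 (O = (114*(-111))*(-140) = -12654*(-140) = 1771560)
(4204477 + O)*(E(-556) + 674001) = (4204477 + 1771560)*(-556 + 674001) = 5976037*673445 = 4024532237465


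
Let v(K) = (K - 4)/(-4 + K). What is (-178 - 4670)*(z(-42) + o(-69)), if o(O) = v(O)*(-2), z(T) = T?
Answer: 213312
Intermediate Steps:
v(K) = 1 (v(K) = (-4 + K)/(-4 + K) = 1)
o(O) = -2 (o(O) = 1*(-2) = -2)
(-178 - 4670)*(z(-42) + o(-69)) = (-178 - 4670)*(-42 - 2) = -4848*(-44) = 213312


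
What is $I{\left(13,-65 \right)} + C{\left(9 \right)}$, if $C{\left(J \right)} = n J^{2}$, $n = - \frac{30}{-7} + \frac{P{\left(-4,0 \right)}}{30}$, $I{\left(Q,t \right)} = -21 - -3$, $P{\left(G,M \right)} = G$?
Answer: $\frac{11142}{35} \approx 318.34$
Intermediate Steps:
$I{\left(Q,t \right)} = -18$ ($I{\left(Q,t \right)} = -21 + 3 = -18$)
$n = \frac{436}{105}$ ($n = - \frac{30}{-7} - \frac{4}{30} = \left(-30\right) \left(- \frac{1}{7}\right) - \frac{2}{15} = \frac{30}{7} - \frac{2}{15} = \frac{436}{105} \approx 4.1524$)
$C{\left(J \right)} = \frac{436 J^{2}}{105}$
$I{\left(13,-65 \right)} + C{\left(9 \right)} = -18 + \frac{436 \cdot 9^{2}}{105} = -18 + \frac{436}{105} \cdot 81 = -18 + \frac{11772}{35} = \frac{11142}{35}$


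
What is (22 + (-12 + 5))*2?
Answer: 30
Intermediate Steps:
(22 + (-12 + 5))*2 = (22 - 7)*2 = 15*2 = 30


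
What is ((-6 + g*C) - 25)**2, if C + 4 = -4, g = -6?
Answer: 289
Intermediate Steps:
C = -8 (C = -4 - 4 = -8)
((-6 + g*C) - 25)**2 = ((-6 - 6*(-8)) - 25)**2 = ((-6 + 48) - 25)**2 = (42 - 25)**2 = 17**2 = 289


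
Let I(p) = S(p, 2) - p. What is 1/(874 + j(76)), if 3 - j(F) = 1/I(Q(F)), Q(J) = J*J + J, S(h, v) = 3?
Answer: 5849/5129574 ≈ 0.0011402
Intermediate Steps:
Q(J) = J + J**2 (Q(J) = J**2 + J = J + J**2)
I(p) = 3 - p
j(F) = 3 - 1/(3 - F*(1 + F))
1/(874 + j(76)) = 1/(874 + (-8 + 3*76*(1 + 76))/(-3 + 76*(1 + 76))) = 1/(874 + (-8 + 3*76*77)/(-3 + 76*77)) = 1/(874 + (-8 + 17556)/(-3 + 5852)) = 1/(874 + 17548/5849) = 1/(5129574/5849) = 5849/5129574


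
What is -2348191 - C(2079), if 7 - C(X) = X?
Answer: -2346119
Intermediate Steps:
C(X) = 7 - X
-2348191 - C(2079) = -2348191 - (7 - 1*2079) = -2348191 - (7 - 2079) = -2348191 - 1*(-2072) = -2348191 + 2072 = -2346119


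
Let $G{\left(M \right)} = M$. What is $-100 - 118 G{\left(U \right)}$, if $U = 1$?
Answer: $-218$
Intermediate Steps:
$-100 - 118 G{\left(U \right)} = -100 - 118 = -218$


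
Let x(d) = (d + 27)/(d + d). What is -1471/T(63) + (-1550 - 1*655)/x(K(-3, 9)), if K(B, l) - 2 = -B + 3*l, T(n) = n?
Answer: -8977349/3717 ≈ -2415.2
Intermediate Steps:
K(B, l) = 2 - B + 3*l (K(B, l) = 2 + (-B + 3*l) = 2 - B + 3*l)
x(d) = (27 + d)/(2*d) (x(d) = (27 + d)/((2*d)) = (27 + d)*(1/(2*d)) = (27 + d)/(2*d))
-1471/T(63) + (-1550 - 1*655)/x(K(-3, 9)) = -1471/63 + (-1550 - 1*655)/(((27 + (2 - 1*(-3) + 3*9))/(2*(2 - 1*(-3) + 3*9)))) = -1471*1/63 + (-1550 - 655)/(((27 + (2 + 3 + 27))/(2*(2 + 3 + 27)))) = -1471/63 - 2205*64/(27 + 32) = -1471/63 - 2205/((½)*(1/32)*59) = -1471/63 - 2205/59/64 = -1471/63 - 2205*64/59 = -1471/63 - 141120/59 = -8977349/3717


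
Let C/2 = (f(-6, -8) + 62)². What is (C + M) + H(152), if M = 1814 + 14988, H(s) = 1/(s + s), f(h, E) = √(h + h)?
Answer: 7437665/304 + 496*I*√3 ≈ 24466.0 + 859.1*I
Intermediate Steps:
f(h, E) = √2*√h (f(h, E) = √(2*h) = √2*√h)
H(s) = 1/(2*s)
M = 16802
C = 2*(62 + 2*I*√3)² (C = 2*(√2*√(-6) + 62)² = 2*(√2*(I*√6) + 62)² = 2*(2*I*√3 + 62)² = 2*(62 + 2*I*√3)² ≈ 7664.0 + 859.1*I)
(C + M) + H(152) = ((7664 + 496*I*√3) + 16802) + (½)/152 = (24466 + 496*I*√3) + (½)*(1/152) = (24466 + 496*I*√3) + 1/304 = 7437665/304 + 496*I*√3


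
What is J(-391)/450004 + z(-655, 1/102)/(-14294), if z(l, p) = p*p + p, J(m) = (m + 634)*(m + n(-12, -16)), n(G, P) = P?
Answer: -3677021602897/16730561014776 ≈ -0.21978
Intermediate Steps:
J(m) = (-16 + m)*(634 + m) (J(m) = (m + 634)*(m - 16) = (634 + m)*(-16 + m) = (-16 + m)*(634 + m))
z(l, p) = p + p² (z(l, p) = p² + p = p + p²)
J(-391)/450004 + z(-655, 1/102)/(-14294) = (-10144 + (-391)² + 618*(-391))/450004 + ((1 + 1/102)/102)/(-14294) = (-10144 + 152881 - 241638)*(1/450004) + ((1 + 1/102)/102)*(-1/14294) = -98901*1/450004 + ((1/102)*(103/102))*(-1/14294) = -98901/450004 + (103/10404)*(-1/14294) = -98901/450004 - 103/148714776 = -3677021602897/16730561014776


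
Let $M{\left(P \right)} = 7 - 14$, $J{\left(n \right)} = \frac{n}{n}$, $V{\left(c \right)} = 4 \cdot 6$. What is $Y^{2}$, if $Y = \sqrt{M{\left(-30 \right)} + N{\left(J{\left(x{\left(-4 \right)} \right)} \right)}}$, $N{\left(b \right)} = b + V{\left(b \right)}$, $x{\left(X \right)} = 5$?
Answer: $18$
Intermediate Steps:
$V{\left(c \right)} = 24$
$J{\left(n \right)} = 1$
$N{\left(b \right)} = 24 + b$ ($N{\left(b \right)} = b + 24 = 24 + b$)
$M{\left(P \right)} = -7$ ($M{\left(P \right)} = 7 - 14 = -7$)
$Y = 3 \sqrt{2}$ ($Y = \sqrt{-7 + \left(24 + 1\right)} = \sqrt{-7 + 25} = \sqrt{18} = 3 \sqrt{2} \approx 4.2426$)
$Y^{2} = \left(3 \sqrt{2}\right)^{2} = 18$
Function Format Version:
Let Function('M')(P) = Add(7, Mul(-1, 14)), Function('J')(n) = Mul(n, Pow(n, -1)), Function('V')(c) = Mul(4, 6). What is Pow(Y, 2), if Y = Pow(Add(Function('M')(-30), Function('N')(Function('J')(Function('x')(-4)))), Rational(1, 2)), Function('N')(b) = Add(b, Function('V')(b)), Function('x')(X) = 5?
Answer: 18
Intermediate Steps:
Function('V')(c) = 24
Function('J')(n) = 1
Function('N')(b) = Add(24, b) (Function('N')(b) = Add(b, 24) = Add(24, b))
Function('M')(P) = -7 (Function('M')(P) = Add(7, -14) = -7)
Y = Mul(3, Pow(2, Rational(1, 2))) (Y = Pow(Add(-7, Add(24, 1)), Rational(1, 2)) = Pow(Add(-7, 25), Rational(1, 2)) = Pow(18, Rational(1, 2)) = Mul(3, Pow(2, Rational(1, 2))) ≈ 4.2426)
Pow(Y, 2) = Pow(Mul(3, Pow(2, Rational(1, 2))), 2) = 18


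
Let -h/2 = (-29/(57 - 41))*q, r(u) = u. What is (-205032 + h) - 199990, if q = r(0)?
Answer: -405022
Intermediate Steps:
q = 0
h = 0 (h = -2*(-29/(57 - 41))*0 = -2*(-29/16)*0 = -2*(-29*1/16)*0 = -(-29)*0/8 = -2*0 = 0)
(-205032 + h) - 199990 = (-205032 + 0) - 199990 = -205032 - 199990 = -405022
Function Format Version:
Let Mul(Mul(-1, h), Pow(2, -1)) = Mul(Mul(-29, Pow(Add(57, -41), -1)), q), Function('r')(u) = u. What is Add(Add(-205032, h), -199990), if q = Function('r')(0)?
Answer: -405022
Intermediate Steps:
q = 0
h = 0 (h = Mul(-2, Mul(Mul(-29, Pow(Add(57, -41), -1)), 0)) = Mul(-2, Mul(Mul(-29, Pow(16, -1)), 0)) = Mul(-2, Mul(Mul(-29, Rational(1, 16)), 0)) = Mul(-2, Mul(Rational(-29, 16), 0)) = Mul(-2, 0) = 0)
Add(Add(-205032, h), -199990) = Add(Add(-205032, 0), -199990) = Add(-205032, -199990) = -405022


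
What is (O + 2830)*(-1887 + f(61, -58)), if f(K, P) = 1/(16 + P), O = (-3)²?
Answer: -225004945/42 ≈ -5.3573e+6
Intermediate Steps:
O = 9
(O + 2830)*(-1887 + f(61, -58)) = (9 + 2830)*(-1887 + 1/(16 - 58)) = 2839*(-1887 + 1/(-42)) = 2839*(-1887 - 1/42) = 2839*(-79255/42) = -225004945/42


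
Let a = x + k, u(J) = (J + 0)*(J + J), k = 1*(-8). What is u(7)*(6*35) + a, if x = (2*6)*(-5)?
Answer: 20512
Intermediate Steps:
x = -60 (x = 12*(-5) = -60)
k = -8
u(J) = 2*J² (u(J) = J*(2*J) = 2*J²)
a = -68 (a = -60 - 8 = -68)
u(7)*(6*35) + a = (2*7²)*(6*35) - 68 = (2*49)*210 - 68 = 98*210 - 68 = 20580 - 68 = 20512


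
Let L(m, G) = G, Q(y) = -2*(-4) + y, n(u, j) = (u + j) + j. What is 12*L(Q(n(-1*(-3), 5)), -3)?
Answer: -36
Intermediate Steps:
n(u, j) = u + 2*j (n(u, j) = (j + u) + j = u + 2*j)
Q(y) = 8 + y
12*L(Q(n(-1*(-3), 5)), -3) = 12*(-3) = -36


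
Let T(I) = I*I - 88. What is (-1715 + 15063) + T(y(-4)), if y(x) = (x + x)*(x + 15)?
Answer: 21004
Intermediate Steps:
y(x) = 2*x*(15 + x) (y(x) = (2*x)*(15 + x) = 2*x*(15 + x))
T(I) = -88 + I² (T(I) = I² - 88 = -88 + I²)
(-1715 + 15063) + T(y(-4)) = (-1715 + 15063) + (-88 + (2*(-4)*(15 - 4))²) = 13348 + (-88 + (2*(-4)*11)²) = 13348 + (-88 + (-88)²) = 13348 + (-88 + 7744) = 13348 + 7656 = 21004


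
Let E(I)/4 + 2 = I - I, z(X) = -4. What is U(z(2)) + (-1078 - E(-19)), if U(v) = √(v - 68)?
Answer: -1070 + 6*I*√2 ≈ -1070.0 + 8.4853*I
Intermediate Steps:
E(I) = -8 (E(I) = -8 + 4*(I - I) = -8 + 4*0 = -8 + 0 = -8)
U(v) = √(-68 + v)
U(z(2)) + (-1078 - E(-19)) = √(-68 - 4) + (-1078 - 1*(-8)) = √(-72) + (-1078 + 8) = 6*I*√2 - 1070 = -1070 + 6*I*√2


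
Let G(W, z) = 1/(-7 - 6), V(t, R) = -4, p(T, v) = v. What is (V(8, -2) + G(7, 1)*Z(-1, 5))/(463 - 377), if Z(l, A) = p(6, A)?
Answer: -57/1118 ≈ -0.050984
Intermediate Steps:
Z(l, A) = A
G(W, z) = -1/13 (G(W, z) = 1/(-13) = -1/13)
(V(8, -2) + G(7, 1)*Z(-1, 5))/(463 - 377) = (-4 - 1/13*5)/(463 - 377) = (-4 - 5/13)/86 = -57/13*1/86 = -57/1118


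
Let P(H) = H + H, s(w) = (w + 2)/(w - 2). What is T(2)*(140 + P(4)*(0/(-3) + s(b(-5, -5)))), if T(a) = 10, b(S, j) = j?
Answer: 10040/7 ≈ 1434.3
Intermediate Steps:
s(w) = (2 + w)/(-2 + w)
P(H) = 2*H
T(2)*(140 + P(4)*(0/(-3) + s(b(-5, -5)))) = 10*(140 + (2*4)*(0/(-3) + (2 - 5)/(-2 - 5))) = 10*(140 + 8*(0*(-⅓) - 3/(-7))) = 10*(140 + 8*(0 - ⅐*(-3))) = 10*(140 + 8*(0 + 3/7)) = 10*(140 + 8*(3/7)) = 10*(140 + 24/7) = 10*(1004/7) = 10040/7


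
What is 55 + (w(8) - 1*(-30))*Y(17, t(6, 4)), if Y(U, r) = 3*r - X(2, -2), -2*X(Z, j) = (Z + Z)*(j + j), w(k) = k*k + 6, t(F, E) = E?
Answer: 455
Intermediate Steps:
w(k) = 6 + k**2 (w(k) = k**2 + 6 = 6 + k**2)
X(Z, j) = -2*Z*j (X(Z, j) = -(Z + Z)*(j + j)/2 = -2*Z*2*j/2 = -2*Z*j)
Y(U, r) = -8 + 3*r (Y(U, r) = 3*r - (-2)*2*(-2) = 3*r - 1*8 = 3*r - 8 = -8 + 3*r)
55 + (w(8) - 1*(-30))*Y(17, t(6, 4)) = 55 + ((6 + 8**2) - 1*(-30))*(-8 + 3*4) = 55 + ((6 + 64) + 30)*(-8 + 12) = 55 + (70 + 30)*4 = 55 + 100*4 = 55 + 400 = 455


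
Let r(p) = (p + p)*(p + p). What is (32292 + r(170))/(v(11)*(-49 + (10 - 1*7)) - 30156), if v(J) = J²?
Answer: -73946/17861 ≈ -4.1401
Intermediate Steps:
r(p) = 4*p² (r(p) = (2*p)*(2*p) = 4*p²)
(32292 + r(170))/(v(11)*(-49 + (10 - 1*7)) - 30156) = (32292 + 4*170²)/(11²*(-49 + (10 - 1*7)) - 30156) = (32292 + 4*28900)/(121*(-49 + (10 - 7)) - 30156) = (32292 + 115600)/(121*(-49 + 3) - 30156) = 147892/(121*(-46) - 30156) = 147892/(-5566 - 30156) = 147892/(-35722) = 147892*(-1/35722) = -73946/17861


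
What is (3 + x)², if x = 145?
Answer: 21904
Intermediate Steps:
(3 + x)² = (3 + 145)² = 148² = 21904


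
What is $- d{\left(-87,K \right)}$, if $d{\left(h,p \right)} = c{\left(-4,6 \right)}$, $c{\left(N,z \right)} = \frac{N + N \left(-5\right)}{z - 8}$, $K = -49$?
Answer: $8$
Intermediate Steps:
$c{\left(N,z \right)} = - \frac{4 N}{-8 + z}$ ($c{\left(N,z \right)} = \frac{N - 5 N}{-8 + z} = \frac{\left(-4\right) N}{-8 + z} = - \frac{4 N}{-8 + z}$)
$d{\left(h,p \right)} = -8$ ($d{\left(h,p \right)} = \left(-4\right) \left(-4\right) \frac{1}{-8 + 6} = \left(-4\right) \left(-4\right) \frac{1}{-2} = \left(-4\right) \left(-4\right) \left(- \frac{1}{2}\right) = -8$)
$- d{\left(-87,K \right)} = \left(-1\right) \left(-8\right) = 8$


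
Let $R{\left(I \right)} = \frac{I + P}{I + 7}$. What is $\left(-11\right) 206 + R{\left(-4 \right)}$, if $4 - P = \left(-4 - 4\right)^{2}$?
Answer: $- \frac{6862}{3} \approx -2287.3$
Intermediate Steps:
$P = -60$ ($P = 4 - \left(-4 - 4\right)^{2} = 4 - \left(-8\right)^{2} = 4 - 64 = -60$)
$R{\left(I \right)} = \frac{-60 + I}{7 + I}$ ($R{\left(I \right)} = \frac{I - 60}{I + 7} = \frac{-60 + I}{7 + I}$)
$\left(-11\right) 206 + R{\left(-4 \right)} = \left(-11\right) 206 + \frac{-60 - 4}{7 - 4} = -2266 + \frac{1}{3} \left(-64\right) = -2266 - \frac{64}{3} = - \frac{6862}{3}$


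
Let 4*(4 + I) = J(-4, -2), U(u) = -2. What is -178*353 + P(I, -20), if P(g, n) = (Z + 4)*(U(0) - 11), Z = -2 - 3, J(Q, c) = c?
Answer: -62821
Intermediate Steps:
Z = -5
I = -9/2 (I = -4 + (¼)*(-2) = -4 - ½ = -9/2 ≈ -4.5000)
P(g, n) = 13 (P(g, n) = (-5 + 4)*(-2 - 11) = -1*(-13) = 13)
-178*353 + P(I, -20) = -178*353 + 13 = -62834 + 13 = -62821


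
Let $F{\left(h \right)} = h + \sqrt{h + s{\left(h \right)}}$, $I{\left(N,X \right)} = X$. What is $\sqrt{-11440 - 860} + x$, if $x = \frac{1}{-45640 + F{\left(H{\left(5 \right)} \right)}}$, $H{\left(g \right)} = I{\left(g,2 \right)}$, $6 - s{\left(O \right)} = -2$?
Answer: $- \frac{22819}{1041413517} - \frac{\sqrt{10}}{2082827034} + 10 i \sqrt{123} \approx -2.1913 \cdot 10^{-5} + 110.91 i$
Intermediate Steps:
$s{\left(O \right)} = 8$ ($s{\left(O \right)} = 6 - -2 = 6 + 2 = 8$)
$H{\left(g \right)} = 2$
$F{\left(h \right)} = h + \sqrt{8 + h}$ ($F{\left(h \right)} = h + \sqrt{h + 8} = h + \sqrt{8 + h}$)
$x = \frac{1}{-45638 + \sqrt{10}}$ ($x = \frac{1}{-45640 + \left(2 + \sqrt{8 + 2}\right)} = \frac{1}{-45640 + \left(2 + \sqrt{10}\right)} = \frac{1}{-45638 + \sqrt{10}} \approx -2.1913 \cdot 10^{-5}$)
$\sqrt{-11440 - 860} + x = \sqrt{-11440 - 860} - \left(\frac{22819}{1041413517} + \frac{\sqrt{10}}{2082827034}\right) = \sqrt{-12300} - \left(\frac{22819}{1041413517} + \frac{\sqrt{10}}{2082827034}\right) = 10 i \sqrt{123} - \left(\frac{22819}{1041413517} + \frac{\sqrt{10}}{2082827034}\right) = - \frac{22819}{1041413517} - \frac{\sqrt{10}}{2082827034} + 10 i \sqrt{123}$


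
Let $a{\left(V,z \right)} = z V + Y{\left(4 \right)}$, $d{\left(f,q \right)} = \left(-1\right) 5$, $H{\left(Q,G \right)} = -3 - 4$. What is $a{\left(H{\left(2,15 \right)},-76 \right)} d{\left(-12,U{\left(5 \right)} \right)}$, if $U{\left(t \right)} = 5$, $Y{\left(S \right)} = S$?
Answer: $-2680$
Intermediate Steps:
$H{\left(Q,G \right)} = -7$
$d{\left(f,q \right)} = -5$
$a{\left(V,z \right)} = 4 + V z$ ($a{\left(V,z \right)} = z V + 4 = V z + 4 = 4 + V z$)
$a{\left(H{\left(2,15 \right)},-76 \right)} d{\left(-12,U{\left(5 \right)} \right)} = \left(4 - -532\right) \left(-5\right) = \left(4 + 532\right) \left(-5\right) = 536 \left(-5\right) = -2680$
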